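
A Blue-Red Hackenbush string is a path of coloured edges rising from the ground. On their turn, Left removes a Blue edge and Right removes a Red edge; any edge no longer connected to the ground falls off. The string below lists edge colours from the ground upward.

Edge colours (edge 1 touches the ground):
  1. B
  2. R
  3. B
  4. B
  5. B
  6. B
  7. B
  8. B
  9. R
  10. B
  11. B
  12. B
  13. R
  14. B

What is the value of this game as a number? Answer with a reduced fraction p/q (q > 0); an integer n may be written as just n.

1 of 14 · B · max L 0 · min R +∞ ⇒ 1
2 of 14 · BR · max L 0 · min R 1 ⇒ 1/2
3 of 14 · BRB · max L 1/2 · min R 1 ⇒ 3/4
4 of 14 · BRBB · max L 3/4 · min R 1 ⇒ 7/8
5 of 14 · BRBBB · max L 7/8 · min R 1 ⇒ 15/16
6 of 14 · BRBBBB · max L 15/16 · min R 1 ⇒ 31/32
7 of 14 · BRBBBBB · max L 31/32 · min R 1 ⇒ 63/64
8 of 14 · BRBBBBBB · max L 63/64 · min R 1 ⇒ 127/128
9 of 14 · BRBBBBBBR · max L 63/64 · min R 127/128 ⇒ 253/256
10 of 14 · BRBBBBBBRB · max L 253/256 · min R 127/128 ⇒ 507/512
11 of 14 · BRBBBBBBRBB · max L 507/512 · min R 127/128 ⇒ 1015/1024
12 of 14 · BRBBBBBBRBBB · max L 1015/1024 · min R 127/128 ⇒ 2031/2048
13 of 14 · BRBBBBBBRBBBR · max L 1015/1024 · min R 2031/2048 ⇒ 4061/4096
14 of 14 · BRBBBBBBRBBBRB · max L 4061/4096 · min R 2031/2048 ⇒ 8123/8192

8123/8192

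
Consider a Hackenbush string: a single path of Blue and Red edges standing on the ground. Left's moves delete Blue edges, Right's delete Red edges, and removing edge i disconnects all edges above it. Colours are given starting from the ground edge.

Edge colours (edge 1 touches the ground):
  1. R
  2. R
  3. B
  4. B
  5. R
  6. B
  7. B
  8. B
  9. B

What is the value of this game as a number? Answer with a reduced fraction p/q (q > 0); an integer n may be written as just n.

step 1: add R to get R; options L={ ∅ } R={ 0 } -> -1
step 2: add R to get RR; options L={ ∅ } R={ -1; 0 } -> -2
step 3: add B to get RRB; options L={ -2 } R={ -1; 0 } -> -3/2
step 4: add B to get RRBB; options L={ -2; -3/2 } R={ -1; 0 } -> -5/4
step 5: add R to get RRBBR; options L={ -2; -3/2 } R={ -5/4; -1; 0 } -> -11/8
step 6: add B to get RRBBRB; options L={ -2; -3/2; -11/8 } R={ -5/4; -1; 0 } -> -21/16
step 7: add B to get RRBBRBB; options L={ -2; -3/2; -11/8; -21/16 } R={ -5/4; -1; 0 } -> -41/32
step 8: add B to get RRBBRBBB; options L={ -2; -3/2; -11/8; -21/16; -41/32 } R={ -5/4; -1; 0 } -> -81/64
step 9: add B to get RRBBRBBBB; options L={ -2; -3/2; -11/8; -21/16; -41/32; -81/64 } R={ -5/4; -1; 0 } -> -161/128

-161/128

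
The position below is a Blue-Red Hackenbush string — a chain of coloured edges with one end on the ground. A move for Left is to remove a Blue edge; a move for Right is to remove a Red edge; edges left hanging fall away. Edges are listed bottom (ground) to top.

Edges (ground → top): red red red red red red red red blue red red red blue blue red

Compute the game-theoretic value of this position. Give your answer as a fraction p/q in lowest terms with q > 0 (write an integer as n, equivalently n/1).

step 1: add red to get r; options L={ ∅ } R={ 0 } — -1
step 2: add red to get rr; options L={ ∅ } R={ -1,0 } — -2
step 3: add red to get rrr; options L={ ∅ } R={ -2,-1,0 } — -3
step 4: add red to get rrrr; options L={ ∅ } R={ -3,-2,-1,0 } — -4
step 5: add red to get rrrrr; options L={ ∅ } R={ -4,-3,-2,-1,0 } — -5
step 6: add red to get rrrrrr; options L={ ∅ } R={ -5,-4,-3,-2,-1,0 } — -6
step 7: add red to get rrrrrrr; options L={ ∅ } R={ -6,-5,-4,-3,-2,-1,0 } — -7
step 8: add red to get rrrrrrrr; options L={ ∅ } R={ -7,-6,-5,-4,-3,-2,-1,0 } — -8
step 9: add blue to get rrrrrrrrb; options L={ -8 } R={ -7,-6,-5,-4,-3,-2,-1,0 } — -15/2
step 10: add red to get rrrrrrrrbr; options L={ -8 } R={ -15/2,-7,-6,-5,-4,-3,-2,-1,0 } — -31/4
step 11: add red to get rrrrrrrrbrr; options L={ -8 } R={ -31/4,-15/2,-7,-6,-5,-4,-3,-2,-1,0 } — -63/8
step 12: add red to get rrrrrrrrbrrr; options L={ -8 } R={ -63/8,-31/4,-15/2,-7,-6,-5,-4,-3,-2,-1,0 } — -127/16
step 13: add blue to get rrrrrrrrbrrrb; options L={ -8,-127/16 } R={ -63/8,-31/4,-15/2,-7,-6,-5,-4,-3,-2,-1,0 } — -253/32
step 14: add blue to get rrrrrrrrbrrrbb; options L={ -8,-127/16,-253/32 } R={ -63/8,-31/4,-15/2,-7,-6,-5,-4,-3,-2,-1,0 } — -505/64
step 15: add red to get rrrrrrrrbrrrbbr; options L={ -8,-127/16,-253/32 } R={ -505/64,-63/8,-31/4,-15/2,-7,-6,-5,-4,-3,-2,-1,0 } — -1011/128

-1011/128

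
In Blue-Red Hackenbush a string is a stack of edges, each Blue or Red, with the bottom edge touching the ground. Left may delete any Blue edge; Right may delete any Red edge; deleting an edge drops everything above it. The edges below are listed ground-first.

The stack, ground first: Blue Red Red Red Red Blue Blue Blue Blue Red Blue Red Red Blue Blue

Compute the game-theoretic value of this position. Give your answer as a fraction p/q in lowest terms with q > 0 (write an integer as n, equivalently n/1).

1959/16384

Recurse on prefixes of the 15-edge string Blue Red Red Red Red Blue Blue Blue Blue Red Blue Red Red Blue Blue:
1 of 15 · B · max L 0 · min R +∞ = 1
2 of 15 · BR · max L 0 · min R 1 = 1/2
3 of 15 · BRR · max L 0 · min R 1/2 = 1/4
4 of 15 · BRRR · max L 0 · min R 1/4 = 1/8
5 of 15 · BRRRR · max L 0 · min R 1/8 = 1/16
6 of 15 · BRRRRB · max L 1/16 · min R 1/8 = 3/32
7 of 15 · BRRRRBB · max L 3/32 · min R 1/8 = 7/64
8 of 15 · BRRRRBBB · max L 7/64 · min R 1/8 = 15/128
9 of 15 · BRRRRBBBB · max L 15/128 · min R 1/8 = 31/256
10 of 15 · BRRRRBBBBR · max L 15/128 · min R 31/256 = 61/512
11 of 15 · BRRRRBBBBRB · max L 61/512 · min R 31/256 = 123/1024
12 of 15 · BRRRRBBBBRBR · max L 61/512 · min R 123/1024 = 245/2048
13 of 15 · BRRRRBBBBRBRR · max L 61/512 · min R 245/2048 = 489/4096
14 of 15 · BRRRRBBBBRBRRB · max L 489/4096 · min R 245/2048 = 979/8192
15 of 15 · BRRRRBBBBRBRRBB · max L 979/8192 · min R 245/2048 = 1959/16384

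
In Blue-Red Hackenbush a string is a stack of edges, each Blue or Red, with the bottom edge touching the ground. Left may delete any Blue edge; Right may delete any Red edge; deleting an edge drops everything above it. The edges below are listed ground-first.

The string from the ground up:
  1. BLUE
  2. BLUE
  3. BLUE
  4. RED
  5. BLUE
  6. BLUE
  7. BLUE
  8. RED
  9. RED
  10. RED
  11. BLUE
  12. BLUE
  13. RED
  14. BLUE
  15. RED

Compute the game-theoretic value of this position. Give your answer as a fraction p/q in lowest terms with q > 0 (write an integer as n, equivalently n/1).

B: Left { 0 }, Right { ∅ } -> simplest 1
BB: Left { 0 1 }, Right { ∅ } -> simplest 2
BBB: Left { 0 1 2 }, Right { ∅ } -> simplest 3
BBBR: Left { 0 1 2 }, Right { 3 } -> simplest 5/2
BBBRB: Left { 0 1 2 5/2 }, Right { 3 } -> simplest 11/4
BBBRBB: Left { 0 1 2 5/2 11/4 }, Right { 3 } -> simplest 23/8
BBBRBBB: Left { 0 1 2 5/2 11/4 23/8 }, Right { 3 } -> simplest 47/16
BBBRBBBR: Left { 0 1 2 5/2 11/4 23/8 }, Right { 47/16 3 } -> simplest 93/32
BBBRBBBRR: Left { 0 1 2 5/2 11/4 23/8 }, Right { 93/32 47/16 3 } -> simplest 185/64
BBBRBBBRRR: Left { 0 1 2 5/2 11/4 23/8 }, Right { 185/64 93/32 47/16 3 } -> simplest 369/128
BBBRBBBRRRB: Left { 0 1 2 5/2 11/4 23/8 369/128 }, Right { 185/64 93/32 47/16 3 } -> simplest 739/256
BBBRBBBRRRBB: Left { 0 1 2 5/2 11/4 23/8 369/128 739/256 }, Right { 185/64 93/32 47/16 3 } -> simplest 1479/512
BBBRBBBRRRBBR: Left { 0 1 2 5/2 11/4 23/8 369/128 739/256 }, Right { 1479/512 185/64 93/32 47/16 3 } -> simplest 2957/1024
BBBRBBBRRRBBRB: Left { 0 1 2 5/2 11/4 23/8 369/128 739/256 2957/1024 }, Right { 1479/512 185/64 93/32 47/16 3 } -> simplest 5915/2048
BBBRBBBRRRBBRBR: Left { 0 1 2 5/2 11/4 23/8 369/128 739/256 2957/1024 }, Right { 5915/2048 1479/512 185/64 93/32 47/16 3 } -> simplest 11829/4096

11829/4096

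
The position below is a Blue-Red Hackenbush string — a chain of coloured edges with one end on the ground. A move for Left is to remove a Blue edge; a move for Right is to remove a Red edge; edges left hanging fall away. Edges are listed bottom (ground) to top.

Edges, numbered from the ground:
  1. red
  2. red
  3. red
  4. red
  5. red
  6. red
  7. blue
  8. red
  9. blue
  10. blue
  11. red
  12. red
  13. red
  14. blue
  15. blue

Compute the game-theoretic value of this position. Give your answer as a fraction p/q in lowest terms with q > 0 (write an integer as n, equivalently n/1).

-2873/512

v(r) = { — | 0 } => -1
v(rr) = { — | -1,0 } => -2
v(rrr) = { — | -2,-1,0 } => -3
v(rrrr) = { — | -3,-2,-1,0 } => -4
v(rrrrr) = { — | -4,-3,-2,-1,0 } => -5
v(rrrrrr) = { — | -5,-4,-3,-2,-1,0 } => -6
v(rrrrrrb) = { -6 | -5,-4,-3,-2,-1,0 } => -11/2
v(rrrrrrbr) = { -6 | -11/2,-5,-4,-3,-2,-1,0 } => -23/4
v(rrrrrrbrb) = { -6,-23/4 | -11/2,-5,-4,-3,-2,-1,0 } => -45/8
v(rrrrrrbrbb) = { -6,-23/4,-45/8 | -11/2,-5,-4,-3,-2,-1,0 } => -89/16
v(rrrrrrbrbbr) = { -6,-23/4,-45/8 | -89/16,-11/2,-5,-4,-3,-2,-1,0 } => -179/32
v(rrrrrrbrbbrr) = { -6,-23/4,-45/8 | -179/32,-89/16,-11/2,-5,-4,-3,-2,-1,0 } => -359/64
v(rrrrrrbrbbrrr) = { -6,-23/4,-45/8 | -359/64,-179/32,-89/16,-11/2,-5,-4,-3,-2,-1,0 } => -719/128
v(rrrrrrbrbbrrrb) = { -6,-23/4,-45/8,-719/128 | -359/64,-179/32,-89/16,-11/2,-5,-4,-3,-2,-1,0 } => -1437/256
v(rrrrrrbrbbrrrbb) = { -6,-23/4,-45/8,-719/128,-1437/256 | -359/64,-179/32,-89/16,-11/2,-5,-4,-3,-2,-1,0 } => -2873/512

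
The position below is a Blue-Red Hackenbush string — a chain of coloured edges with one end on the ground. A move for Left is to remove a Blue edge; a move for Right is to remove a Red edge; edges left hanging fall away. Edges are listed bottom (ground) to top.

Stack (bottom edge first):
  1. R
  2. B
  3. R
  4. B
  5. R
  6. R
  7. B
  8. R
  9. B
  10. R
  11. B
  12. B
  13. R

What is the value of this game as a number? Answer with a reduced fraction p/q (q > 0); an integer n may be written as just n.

val(R) = {  | 0 } = -1
val(RB) = { -1 | 0 } = -1/2
val(RBR) = { -1 | -1/2; 0 } = -3/4
val(RBRB) = { -1; -3/4 | -1/2; 0 } = -5/8
val(RBRBR) = { -1; -3/4 | -5/8; -1/2; 0 } = -11/16
val(RBRBRR) = { -1; -3/4 | -11/16; -5/8; -1/2; 0 } = -23/32
val(RBRBRRB) = { -1; -3/4; -23/32 | -11/16; -5/8; -1/2; 0 } = -45/64
val(RBRBRRBR) = { -1; -3/4; -23/32 | -45/64; -11/16; -5/8; -1/2; 0 } = -91/128
val(RBRBRRBRB) = { -1; -3/4; -23/32; -91/128 | -45/64; -11/16; -5/8; -1/2; 0 } = -181/256
val(RBRBRRBRBR) = { -1; -3/4; -23/32; -91/128 | -181/256; -45/64; -11/16; -5/8; -1/2; 0 } = -363/512
val(RBRBRRBRBRB) = { -1; -3/4; -23/32; -91/128; -363/512 | -181/256; -45/64; -11/16; -5/8; -1/2; 0 } = -725/1024
val(RBRBRRBRBRBB) = { -1; -3/4; -23/32; -91/128; -363/512; -725/1024 | -181/256; -45/64; -11/16; -5/8; -1/2; 0 } = -1449/2048
val(RBRBRRBRBRBBR) = { -1; -3/4; -23/32; -91/128; -363/512; -725/1024 | -1449/2048; -181/256; -45/64; -11/16; -5/8; -1/2; 0 } = -2899/4096

-2899/4096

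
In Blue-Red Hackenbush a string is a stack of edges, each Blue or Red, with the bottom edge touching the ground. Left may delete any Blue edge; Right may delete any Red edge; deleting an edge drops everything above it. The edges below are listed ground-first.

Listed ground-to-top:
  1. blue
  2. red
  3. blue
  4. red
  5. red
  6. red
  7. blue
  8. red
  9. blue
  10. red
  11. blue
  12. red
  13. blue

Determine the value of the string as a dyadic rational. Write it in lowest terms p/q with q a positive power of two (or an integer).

2219/4096

edge 1 of 13 (blue): { 0 |  } -> 1
edge 2 of 13 (red): { 0 | 1 } -> 1/2
edge 3 of 13 (blue): { 0; 1/2 | 1 } -> 3/4
edge 4 of 13 (red): { 0; 1/2 | 3/4; 1 } -> 5/8
edge 5 of 13 (red): { 0; 1/2 | 5/8; 3/4; 1 } -> 9/16
edge 6 of 13 (red): { 0; 1/2 | 9/16; 5/8; 3/4; 1 } -> 17/32
edge 7 of 13 (blue): { 0; 1/2; 17/32 | 9/16; 5/8; 3/4; 1 } -> 35/64
edge 8 of 13 (red): { 0; 1/2; 17/32 | 35/64; 9/16; 5/8; 3/4; 1 } -> 69/128
edge 9 of 13 (blue): { 0; 1/2; 17/32; 69/128 | 35/64; 9/16; 5/8; 3/4; 1 } -> 139/256
edge 10 of 13 (red): { 0; 1/2; 17/32; 69/128 | 139/256; 35/64; 9/16; 5/8; 3/4; 1 } -> 277/512
edge 11 of 13 (blue): { 0; 1/2; 17/32; 69/128; 277/512 | 139/256; 35/64; 9/16; 5/8; 3/4; 1 } -> 555/1024
edge 12 of 13 (red): { 0; 1/2; 17/32; 69/128; 277/512 | 555/1024; 139/256; 35/64; 9/16; 5/8; 3/4; 1 } -> 1109/2048
edge 13 of 13 (blue): { 0; 1/2; 17/32; 69/128; 277/512; 1109/2048 | 555/1024; 139/256; 35/64; 9/16; 5/8; 3/4; 1 } -> 2219/4096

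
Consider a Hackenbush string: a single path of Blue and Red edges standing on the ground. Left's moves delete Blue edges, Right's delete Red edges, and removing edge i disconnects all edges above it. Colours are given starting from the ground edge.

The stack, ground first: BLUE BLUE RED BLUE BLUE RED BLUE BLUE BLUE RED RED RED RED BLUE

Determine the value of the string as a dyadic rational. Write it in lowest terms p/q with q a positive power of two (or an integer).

7619/4096

Build g(s[:k]) for k = 1..14, string s = BLUE BLUE RED BLUE BLUE RED BLUE BLUE BLUE RED RED RED RED BLUE.
1 of 14 · B · max L 0 · min R +∞ so 1
2 of 14 · BB · max L 1 · min R +∞ so 2
3 of 14 · BBR · max L 1 · min R 2 so 3/2
4 of 14 · BBRB · max L 3/2 · min R 2 so 7/4
5 of 14 · BBRBB · max L 7/4 · min R 2 so 15/8
6 of 14 · BBRBBR · max L 7/4 · min R 15/8 so 29/16
7 of 14 · BBRBBRB · max L 29/16 · min R 15/8 so 59/32
8 of 14 · BBRBBRBB · max L 59/32 · min R 15/8 so 119/64
9 of 14 · BBRBBRBBB · max L 119/64 · min R 15/8 so 239/128
10 of 14 · BBRBBRBBBR · max L 119/64 · min R 239/128 so 477/256
11 of 14 · BBRBBRBBBRR · max L 119/64 · min R 477/256 so 953/512
12 of 14 · BBRBBRBBBRRR · max L 119/64 · min R 953/512 so 1905/1024
13 of 14 · BBRBBRBBBRRRR · max L 119/64 · min R 1905/1024 so 3809/2048
14 of 14 · BBRBBRBBBRRRRB · max L 3809/2048 · min R 1905/1024 so 7619/4096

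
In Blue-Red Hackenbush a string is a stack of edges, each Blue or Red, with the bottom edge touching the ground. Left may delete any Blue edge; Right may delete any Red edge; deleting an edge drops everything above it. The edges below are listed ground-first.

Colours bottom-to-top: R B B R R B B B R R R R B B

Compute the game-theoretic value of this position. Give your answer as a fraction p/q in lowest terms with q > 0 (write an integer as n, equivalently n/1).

v_1 [R]  L=[—]  R=[0]  => -1
v_2 [RB]  L=[-1]  R=[0]  => -1/2
v_3 [RBB]  L=[-1,-1/2]  R=[0]  => -1/4
v_4 [RBBR]  L=[-1,-1/2]  R=[-1/4,0]  => -3/8
v_5 [RBBRR]  L=[-1,-1/2]  R=[-3/8,-1/4,0]  => -7/16
v_6 [RBBRRB]  L=[-1,-1/2,-7/16]  R=[-3/8,-1/4,0]  => -13/32
v_7 [RBBRRBB]  L=[-1,-1/2,-7/16,-13/32]  R=[-3/8,-1/4,0]  => -25/64
v_8 [RBBRRBBB]  L=[-1,-1/2,-7/16,-13/32,-25/64]  R=[-3/8,-1/4,0]  => -49/128
v_9 [RBBRRBBBR]  L=[-1,-1/2,-7/16,-13/32,-25/64]  R=[-49/128,-3/8,-1/4,0]  => -99/256
v_10 [RBBRRBBBRR]  L=[-1,-1/2,-7/16,-13/32,-25/64]  R=[-99/256,-49/128,-3/8,-1/4,0]  => -199/512
v_11 [RBBRRBBBRRR]  L=[-1,-1/2,-7/16,-13/32,-25/64]  R=[-199/512,-99/256,-49/128,-3/8,-1/4,0]  => -399/1024
v_12 [RBBRRBBBRRRR]  L=[-1,-1/2,-7/16,-13/32,-25/64]  R=[-399/1024,-199/512,-99/256,-49/128,-3/8,-1/4,0]  => -799/2048
v_13 [RBBRRBBBRRRRB]  L=[-1,-1/2,-7/16,-13/32,-25/64,-799/2048]  R=[-399/1024,-199/512,-99/256,-49/128,-3/8,-1/4,0]  => -1597/4096
v_14 [RBBRRBBBRRRRBB]  L=[-1,-1/2,-7/16,-13/32,-25/64,-799/2048,-1597/4096]  R=[-399/1024,-199/512,-99/256,-49/128,-3/8,-1/4,0]  => -3193/8192

-3193/8192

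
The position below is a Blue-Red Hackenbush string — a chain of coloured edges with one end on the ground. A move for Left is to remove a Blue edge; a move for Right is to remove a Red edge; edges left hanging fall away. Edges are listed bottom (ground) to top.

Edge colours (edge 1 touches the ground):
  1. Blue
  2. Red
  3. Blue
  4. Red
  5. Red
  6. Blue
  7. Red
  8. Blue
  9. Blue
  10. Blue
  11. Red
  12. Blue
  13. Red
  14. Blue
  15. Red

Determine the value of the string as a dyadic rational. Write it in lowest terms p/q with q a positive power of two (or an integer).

9685/16384

G(B) = { 0 | ∅ } → 1
G(BR) = { 0 | 1 } → 1/2
G(BRB) = { 0,1/2 | 1 } → 3/4
G(BRBR) = { 0,1/2 | 3/4,1 } → 5/8
G(BRBRR) = { 0,1/2 | 5/8,3/4,1 } → 9/16
G(BRBRRB) = { 0,1/2,9/16 | 5/8,3/4,1 } → 19/32
G(BRBRRBR) = { 0,1/2,9/16 | 19/32,5/8,3/4,1 } → 37/64
G(BRBRRBRB) = { 0,1/2,9/16,37/64 | 19/32,5/8,3/4,1 } → 75/128
G(BRBRRBRBB) = { 0,1/2,9/16,37/64,75/128 | 19/32,5/8,3/4,1 } → 151/256
G(BRBRRBRBBB) = { 0,1/2,9/16,37/64,75/128,151/256 | 19/32,5/8,3/4,1 } → 303/512
G(BRBRRBRBBBR) = { 0,1/2,9/16,37/64,75/128,151/256 | 303/512,19/32,5/8,3/4,1 } → 605/1024
G(BRBRRBRBBBRB) = { 0,1/2,9/16,37/64,75/128,151/256,605/1024 | 303/512,19/32,5/8,3/4,1 } → 1211/2048
G(BRBRRBRBBBRBR) = { 0,1/2,9/16,37/64,75/128,151/256,605/1024 | 1211/2048,303/512,19/32,5/8,3/4,1 } → 2421/4096
G(BRBRRBRBBBRBRB) = { 0,1/2,9/16,37/64,75/128,151/256,605/1024,2421/4096 | 1211/2048,303/512,19/32,5/8,3/4,1 } → 4843/8192
G(BRBRRBRBBBRBRBR) = { 0,1/2,9/16,37/64,75/128,151/256,605/1024,2421/4096 | 4843/8192,1211/2048,303/512,19/32,5/8,3/4,1 } → 9685/16384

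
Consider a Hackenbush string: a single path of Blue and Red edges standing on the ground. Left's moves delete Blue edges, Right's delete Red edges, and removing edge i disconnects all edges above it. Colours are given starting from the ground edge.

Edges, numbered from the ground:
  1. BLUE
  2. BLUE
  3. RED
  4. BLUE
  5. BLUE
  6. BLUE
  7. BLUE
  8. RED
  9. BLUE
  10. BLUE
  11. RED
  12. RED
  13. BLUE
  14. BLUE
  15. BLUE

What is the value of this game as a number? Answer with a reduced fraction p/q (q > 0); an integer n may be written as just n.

16079/8192

B: Left { 0 }, Right { — } ⇒ simplest 1
BB: Left { 0,1 }, Right { — } ⇒ simplest 2
BBR: Left { 0,1 }, Right { 2 } ⇒ simplest 3/2
BBRB: Left { 0,1,3/2 }, Right { 2 } ⇒ simplest 7/4
BBRBB: Left { 0,1,3/2,7/4 }, Right { 2 } ⇒ simplest 15/8
BBRBBB: Left { 0,1,3/2,7/4,15/8 }, Right { 2 } ⇒ simplest 31/16
BBRBBBB: Left { 0,1,3/2,7/4,15/8,31/16 }, Right { 2 } ⇒ simplest 63/32
BBRBBBBR: Left { 0,1,3/2,7/4,15/8,31/16 }, Right { 63/32,2 } ⇒ simplest 125/64
BBRBBBBRB: Left { 0,1,3/2,7/4,15/8,31/16,125/64 }, Right { 63/32,2 } ⇒ simplest 251/128
BBRBBBBRBB: Left { 0,1,3/2,7/4,15/8,31/16,125/64,251/128 }, Right { 63/32,2 } ⇒ simplest 503/256
BBRBBBBRBBR: Left { 0,1,3/2,7/4,15/8,31/16,125/64,251/128 }, Right { 503/256,63/32,2 } ⇒ simplest 1005/512
BBRBBBBRBBRR: Left { 0,1,3/2,7/4,15/8,31/16,125/64,251/128 }, Right { 1005/512,503/256,63/32,2 } ⇒ simplest 2009/1024
BBRBBBBRBBRRB: Left { 0,1,3/2,7/4,15/8,31/16,125/64,251/128,2009/1024 }, Right { 1005/512,503/256,63/32,2 } ⇒ simplest 4019/2048
BBRBBBBRBBRRBB: Left { 0,1,3/2,7/4,15/8,31/16,125/64,251/128,2009/1024,4019/2048 }, Right { 1005/512,503/256,63/32,2 } ⇒ simplest 8039/4096
BBRBBBBRBBRRBBB: Left { 0,1,3/2,7/4,15/8,31/16,125/64,251/128,2009/1024,4019/2048,8039/4096 }, Right { 1005/512,503/256,63/32,2 } ⇒ simplest 16079/8192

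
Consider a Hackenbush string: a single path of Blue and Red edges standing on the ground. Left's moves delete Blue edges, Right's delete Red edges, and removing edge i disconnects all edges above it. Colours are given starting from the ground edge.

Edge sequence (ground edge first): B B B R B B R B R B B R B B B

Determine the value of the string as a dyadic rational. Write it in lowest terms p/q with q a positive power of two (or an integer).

B: Left { 0 }, Right { (no moves) } gives simplest 1
BB: Left { 0, 1 }, Right { (no moves) } gives simplest 2
BBB: Left { 0, 1, 2 }, Right { (no moves) } gives simplest 3
BBBR: Left { 0, 1, 2 }, Right { 3 } gives simplest 5/2
BBBRB: Left { 0, 1, 2, 5/2 }, Right { 3 } gives simplest 11/4
BBBRBB: Left { 0, 1, 2, 5/2, 11/4 }, Right { 3 } gives simplest 23/8
BBBRBBR: Left { 0, 1, 2, 5/2, 11/4 }, Right { 23/8, 3 } gives simplest 45/16
BBBRBBRB: Left { 0, 1, 2, 5/2, 11/4, 45/16 }, Right { 23/8, 3 } gives simplest 91/32
BBBRBBRBR: Left { 0, 1, 2, 5/2, 11/4, 45/16 }, Right { 91/32, 23/8, 3 } gives simplest 181/64
BBBRBBRBRB: Left { 0, 1, 2, 5/2, 11/4, 45/16, 181/64 }, Right { 91/32, 23/8, 3 } gives simplest 363/128
BBBRBBRBRBB: Left { 0, 1, 2, 5/2, 11/4, 45/16, 181/64, 363/128 }, Right { 91/32, 23/8, 3 } gives simplest 727/256
BBBRBBRBRBBR: Left { 0, 1, 2, 5/2, 11/4, 45/16, 181/64, 363/128 }, Right { 727/256, 91/32, 23/8, 3 } gives simplest 1453/512
BBBRBBRBRBBRB: Left { 0, 1, 2, 5/2, 11/4, 45/16, 181/64, 363/128, 1453/512 }, Right { 727/256, 91/32, 23/8, 3 } gives simplest 2907/1024
BBBRBBRBRBBRBB: Left { 0, 1, 2, 5/2, 11/4, 45/16, 181/64, 363/128, 1453/512, 2907/1024 }, Right { 727/256, 91/32, 23/8, 3 } gives simplest 5815/2048
BBBRBBRBRBBRBBB: Left { 0, 1, 2, 5/2, 11/4, 45/16, 181/64, 363/128, 1453/512, 2907/1024, 5815/2048 }, Right { 727/256, 91/32, 23/8, 3 } gives simplest 11631/4096

11631/4096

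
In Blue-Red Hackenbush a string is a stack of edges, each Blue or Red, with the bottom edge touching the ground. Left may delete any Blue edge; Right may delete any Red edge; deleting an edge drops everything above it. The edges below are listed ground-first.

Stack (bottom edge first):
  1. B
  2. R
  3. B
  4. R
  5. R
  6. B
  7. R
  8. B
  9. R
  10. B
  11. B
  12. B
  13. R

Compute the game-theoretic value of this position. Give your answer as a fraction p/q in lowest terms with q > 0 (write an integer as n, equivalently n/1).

Build val(s[:k]) for k = 1..13, string s = B R B R R B R B R B B B R.
step 1: add B to get B; options L={ 0 } R={ ∅ } → 1
step 2: add R to get BR; options L={ 0 } R={ 1 } → 1/2
step 3: add B to get BRB; options L={ 0; 1/2 } R={ 1 } → 3/4
step 4: add R to get BRBR; options L={ 0; 1/2 } R={ 3/4; 1 } → 5/8
step 5: add R to get BRBRR; options L={ 0; 1/2 } R={ 5/8; 3/4; 1 } → 9/16
step 6: add B to get BRBRRB; options L={ 0; 1/2; 9/16 } R={ 5/8; 3/4; 1 } → 19/32
step 7: add R to get BRBRRBR; options L={ 0; 1/2; 9/16 } R={ 19/32; 5/8; 3/4; 1 } → 37/64
step 8: add B to get BRBRRBRB; options L={ 0; 1/2; 9/16; 37/64 } R={ 19/32; 5/8; 3/4; 1 } → 75/128
step 9: add R to get BRBRRBRBR; options L={ 0; 1/2; 9/16; 37/64 } R={ 75/128; 19/32; 5/8; 3/4; 1 } → 149/256
step 10: add B to get BRBRRBRBRB; options L={ 0; 1/2; 9/16; 37/64; 149/256 } R={ 75/128; 19/32; 5/8; 3/4; 1 } → 299/512
step 11: add B to get BRBRRBRBRBB; options L={ 0; 1/2; 9/16; 37/64; 149/256; 299/512 } R={ 75/128; 19/32; 5/8; 3/4; 1 } → 599/1024
step 12: add B to get BRBRRBRBRBBB; options L={ 0; 1/2; 9/16; 37/64; 149/256; 299/512; 599/1024 } R={ 75/128; 19/32; 5/8; 3/4; 1 } → 1199/2048
step 13: add R to get BRBRRBRBRBBBR; options L={ 0; 1/2; 9/16; 37/64; 149/256; 299/512; 599/1024 } R={ 1199/2048; 75/128; 19/32; 5/8; 3/4; 1 } → 2397/4096

2397/4096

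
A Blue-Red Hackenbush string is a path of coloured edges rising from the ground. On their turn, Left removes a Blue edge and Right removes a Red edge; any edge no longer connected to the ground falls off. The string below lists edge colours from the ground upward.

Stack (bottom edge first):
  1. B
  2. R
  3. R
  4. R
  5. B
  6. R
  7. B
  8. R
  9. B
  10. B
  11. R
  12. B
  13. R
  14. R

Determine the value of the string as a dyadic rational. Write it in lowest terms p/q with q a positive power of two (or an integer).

Recurse on prefixes of the 14-edge string B R R R B R B R B B R B R R:
v_1 [B]  L=[0]  R=[none]  = 1
v_2 [BR]  L=[0]  R=[1]  = 1/2
v_3 [BRR]  L=[0]  R=[1/2; 1]  = 1/4
v_4 [BRRR]  L=[0]  R=[1/4; 1/2; 1]  = 1/8
v_5 [BRRRB]  L=[0; 1/8]  R=[1/4; 1/2; 1]  = 3/16
v_6 [BRRRBR]  L=[0; 1/8]  R=[3/16; 1/4; 1/2; 1]  = 5/32
v_7 [BRRRBRB]  L=[0; 1/8; 5/32]  R=[3/16; 1/4; 1/2; 1]  = 11/64
v_8 [BRRRBRBR]  L=[0; 1/8; 5/32]  R=[11/64; 3/16; 1/4; 1/2; 1]  = 21/128
v_9 [BRRRBRBRB]  L=[0; 1/8; 5/32; 21/128]  R=[11/64; 3/16; 1/4; 1/2; 1]  = 43/256
v_10 [BRRRBRBRBB]  L=[0; 1/8; 5/32; 21/128; 43/256]  R=[11/64; 3/16; 1/4; 1/2; 1]  = 87/512
v_11 [BRRRBRBRBBR]  L=[0; 1/8; 5/32; 21/128; 43/256]  R=[87/512; 11/64; 3/16; 1/4; 1/2; 1]  = 173/1024
v_12 [BRRRBRBRBBRB]  L=[0; 1/8; 5/32; 21/128; 43/256; 173/1024]  R=[87/512; 11/64; 3/16; 1/4; 1/2; 1]  = 347/2048
v_13 [BRRRBRBRBBRBR]  L=[0; 1/8; 5/32; 21/128; 43/256; 173/1024]  R=[347/2048; 87/512; 11/64; 3/16; 1/4; 1/2; 1]  = 693/4096
v_14 [BRRRBRBRBBRBRR]  L=[0; 1/8; 5/32; 21/128; 43/256; 173/1024]  R=[693/4096; 347/2048; 87/512; 11/64; 3/16; 1/4; 1/2; 1]  = 1385/8192

1385/8192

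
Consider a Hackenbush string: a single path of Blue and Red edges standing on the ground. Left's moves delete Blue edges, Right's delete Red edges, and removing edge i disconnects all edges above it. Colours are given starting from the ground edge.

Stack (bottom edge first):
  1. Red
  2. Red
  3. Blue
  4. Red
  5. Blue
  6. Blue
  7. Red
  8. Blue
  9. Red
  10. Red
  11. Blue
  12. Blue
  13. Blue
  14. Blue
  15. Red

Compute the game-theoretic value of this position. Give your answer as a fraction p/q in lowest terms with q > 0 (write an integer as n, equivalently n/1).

-12995/8192

R: Left { (no moves) }, Right { 0 } ⇒ simplest -1
RR: Left { (no moves) }, Right { -1; 0 } ⇒ simplest -2
RRB: Left { -2 }, Right { -1; 0 } ⇒ simplest -3/2
RRBR: Left { -2 }, Right { -3/2; -1; 0 } ⇒ simplest -7/4
RRBRB: Left { -2; -7/4 }, Right { -3/2; -1; 0 } ⇒ simplest -13/8
RRBRBB: Left { -2; -7/4; -13/8 }, Right { -3/2; -1; 0 } ⇒ simplest -25/16
RRBRBBR: Left { -2; -7/4; -13/8 }, Right { -25/16; -3/2; -1; 0 } ⇒ simplest -51/32
RRBRBBRB: Left { -2; -7/4; -13/8; -51/32 }, Right { -25/16; -3/2; -1; 0 } ⇒ simplest -101/64
RRBRBBRBR: Left { -2; -7/4; -13/8; -51/32 }, Right { -101/64; -25/16; -3/2; -1; 0 } ⇒ simplest -203/128
RRBRBBRBRR: Left { -2; -7/4; -13/8; -51/32 }, Right { -203/128; -101/64; -25/16; -3/2; -1; 0 } ⇒ simplest -407/256
RRBRBBRBRRB: Left { -2; -7/4; -13/8; -51/32; -407/256 }, Right { -203/128; -101/64; -25/16; -3/2; -1; 0 } ⇒ simplest -813/512
RRBRBBRBRRBB: Left { -2; -7/4; -13/8; -51/32; -407/256; -813/512 }, Right { -203/128; -101/64; -25/16; -3/2; -1; 0 } ⇒ simplest -1625/1024
RRBRBBRBRRBBB: Left { -2; -7/4; -13/8; -51/32; -407/256; -813/512; -1625/1024 }, Right { -203/128; -101/64; -25/16; -3/2; -1; 0 } ⇒ simplest -3249/2048
RRBRBBRBRRBBBB: Left { -2; -7/4; -13/8; -51/32; -407/256; -813/512; -1625/1024; -3249/2048 }, Right { -203/128; -101/64; -25/16; -3/2; -1; 0 } ⇒ simplest -6497/4096
RRBRBBRBRRBBBBR: Left { -2; -7/4; -13/8; -51/32; -407/256; -813/512; -1625/1024; -3249/2048 }, Right { -6497/4096; -203/128; -101/64; -25/16; -3/2; -1; 0 } ⇒ simplest -12995/8192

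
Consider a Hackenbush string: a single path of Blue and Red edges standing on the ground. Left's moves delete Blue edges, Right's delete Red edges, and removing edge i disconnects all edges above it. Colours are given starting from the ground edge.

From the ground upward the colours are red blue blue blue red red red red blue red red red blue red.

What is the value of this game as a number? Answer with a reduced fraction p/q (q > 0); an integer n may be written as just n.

Recurse on prefixes of the 14-edge string red blue blue blue red red red red blue red red red blue red:
edge 1 of 14 (red): { ∅ | 0 } ⇒ -1
edge 2 of 14 (blue): { -1 | 0 } ⇒ -1/2
edge 3 of 14 (blue): { -1, -1/2 | 0 } ⇒ -1/4
edge 4 of 14 (blue): { -1, -1/2, -1/4 | 0 } ⇒ -1/8
edge 5 of 14 (red): { -1, -1/2, -1/4 | -1/8, 0 } ⇒ -3/16
edge 6 of 14 (red): { -1, -1/2, -1/4 | -3/16, -1/8, 0 } ⇒ -7/32
edge 7 of 14 (red): { -1, -1/2, -1/4 | -7/32, -3/16, -1/8, 0 } ⇒ -15/64
edge 8 of 14 (red): { -1, -1/2, -1/4 | -15/64, -7/32, -3/16, -1/8, 0 } ⇒ -31/128
edge 9 of 14 (blue): { -1, -1/2, -1/4, -31/128 | -15/64, -7/32, -3/16, -1/8, 0 } ⇒ -61/256
edge 10 of 14 (red): { -1, -1/2, -1/4, -31/128 | -61/256, -15/64, -7/32, -3/16, -1/8, 0 } ⇒ -123/512
edge 11 of 14 (red): { -1, -1/2, -1/4, -31/128 | -123/512, -61/256, -15/64, -7/32, -3/16, -1/8, 0 } ⇒ -247/1024
edge 12 of 14 (red): { -1, -1/2, -1/4, -31/128 | -247/1024, -123/512, -61/256, -15/64, -7/32, -3/16, -1/8, 0 } ⇒ -495/2048
edge 13 of 14 (blue): { -1, -1/2, -1/4, -31/128, -495/2048 | -247/1024, -123/512, -61/256, -15/64, -7/32, -3/16, -1/8, 0 } ⇒ -989/4096
edge 14 of 14 (red): { -1, -1/2, -1/4, -31/128, -495/2048 | -989/4096, -247/1024, -123/512, -61/256, -15/64, -7/32, -3/16, -1/8, 0 } ⇒ -1979/8192

-1979/8192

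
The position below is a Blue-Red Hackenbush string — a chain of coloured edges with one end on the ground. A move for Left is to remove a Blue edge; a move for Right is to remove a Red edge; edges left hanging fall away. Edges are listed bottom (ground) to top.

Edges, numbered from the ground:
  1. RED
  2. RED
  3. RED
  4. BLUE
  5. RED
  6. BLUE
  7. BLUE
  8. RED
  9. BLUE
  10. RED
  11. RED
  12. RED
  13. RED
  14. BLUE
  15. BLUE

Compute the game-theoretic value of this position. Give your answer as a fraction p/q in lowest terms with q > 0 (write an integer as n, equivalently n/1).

v_1 [R]  L=[none]  R=[0]  ⇒ -1
v_2 [RR]  L=[none]  R=[-1,0]  ⇒ -2
v_3 [RRR]  L=[none]  R=[-2,-1,0]  ⇒ -3
v_4 [RRRB]  L=[-3]  R=[-2,-1,0]  ⇒ -5/2
v_5 [RRRBR]  L=[-3]  R=[-5/2,-2,-1,0]  ⇒ -11/4
v_6 [RRRBRB]  L=[-3,-11/4]  R=[-5/2,-2,-1,0]  ⇒ -21/8
v_7 [RRRBRBB]  L=[-3,-11/4,-21/8]  R=[-5/2,-2,-1,0]  ⇒ -41/16
v_8 [RRRBRBBR]  L=[-3,-11/4,-21/8]  R=[-41/16,-5/2,-2,-1,0]  ⇒ -83/32
v_9 [RRRBRBBRB]  L=[-3,-11/4,-21/8,-83/32]  R=[-41/16,-5/2,-2,-1,0]  ⇒ -165/64
v_10 [RRRBRBBRBR]  L=[-3,-11/4,-21/8,-83/32]  R=[-165/64,-41/16,-5/2,-2,-1,0]  ⇒ -331/128
v_11 [RRRBRBBRBRR]  L=[-3,-11/4,-21/8,-83/32]  R=[-331/128,-165/64,-41/16,-5/2,-2,-1,0]  ⇒ -663/256
v_12 [RRRBRBBRBRRR]  L=[-3,-11/4,-21/8,-83/32]  R=[-663/256,-331/128,-165/64,-41/16,-5/2,-2,-1,0]  ⇒ -1327/512
v_13 [RRRBRBBRBRRRR]  L=[-3,-11/4,-21/8,-83/32]  R=[-1327/512,-663/256,-331/128,-165/64,-41/16,-5/2,-2,-1,0]  ⇒ -2655/1024
v_14 [RRRBRBBRBRRRRB]  L=[-3,-11/4,-21/8,-83/32,-2655/1024]  R=[-1327/512,-663/256,-331/128,-165/64,-41/16,-5/2,-2,-1,0]  ⇒ -5309/2048
v_15 [RRRBRBBRBRRRRBB]  L=[-3,-11/4,-21/8,-83/32,-2655/1024,-5309/2048]  R=[-1327/512,-663/256,-331/128,-165/64,-41/16,-5/2,-2,-1,0]  ⇒ -10617/4096

-10617/4096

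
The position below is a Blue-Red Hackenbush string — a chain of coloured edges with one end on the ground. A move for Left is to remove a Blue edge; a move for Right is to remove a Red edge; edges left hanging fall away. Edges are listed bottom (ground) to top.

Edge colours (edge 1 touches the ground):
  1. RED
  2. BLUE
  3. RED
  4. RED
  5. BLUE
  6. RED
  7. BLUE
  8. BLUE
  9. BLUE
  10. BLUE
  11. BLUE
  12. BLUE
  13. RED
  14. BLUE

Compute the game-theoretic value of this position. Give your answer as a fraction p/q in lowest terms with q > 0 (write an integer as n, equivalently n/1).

-6661/8192

edge 1 of 14 (RED): { none | 0 } => -1
edge 2 of 14 (BLUE): { -1 | 0 } => -1/2
edge 3 of 14 (RED): { -1 | -1/2; 0 } => -3/4
edge 4 of 14 (RED): { -1 | -3/4; -1/2; 0 } => -7/8
edge 5 of 14 (BLUE): { -1; -7/8 | -3/4; -1/2; 0 } => -13/16
edge 6 of 14 (RED): { -1; -7/8 | -13/16; -3/4; -1/2; 0 } => -27/32
edge 7 of 14 (BLUE): { -1; -7/8; -27/32 | -13/16; -3/4; -1/2; 0 } => -53/64
edge 8 of 14 (BLUE): { -1; -7/8; -27/32; -53/64 | -13/16; -3/4; -1/2; 0 } => -105/128
edge 9 of 14 (BLUE): { -1; -7/8; -27/32; -53/64; -105/128 | -13/16; -3/4; -1/2; 0 } => -209/256
edge 10 of 14 (BLUE): { -1; -7/8; -27/32; -53/64; -105/128; -209/256 | -13/16; -3/4; -1/2; 0 } => -417/512
edge 11 of 14 (BLUE): { -1; -7/8; -27/32; -53/64; -105/128; -209/256; -417/512 | -13/16; -3/4; -1/2; 0 } => -833/1024
edge 12 of 14 (BLUE): { -1; -7/8; -27/32; -53/64; -105/128; -209/256; -417/512; -833/1024 | -13/16; -3/4; -1/2; 0 } => -1665/2048
edge 13 of 14 (RED): { -1; -7/8; -27/32; -53/64; -105/128; -209/256; -417/512; -833/1024 | -1665/2048; -13/16; -3/4; -1/2; 0 } => -3331/4096
edge 14 of 14 (BLUE): { -1; -7/8; -27/32; -53/64; -105/128; -209/256; -417/512; -833/1024; -3331/4096 | -1665/2048; -13/16; -3/4; -1/2; 0 } => -6661/8192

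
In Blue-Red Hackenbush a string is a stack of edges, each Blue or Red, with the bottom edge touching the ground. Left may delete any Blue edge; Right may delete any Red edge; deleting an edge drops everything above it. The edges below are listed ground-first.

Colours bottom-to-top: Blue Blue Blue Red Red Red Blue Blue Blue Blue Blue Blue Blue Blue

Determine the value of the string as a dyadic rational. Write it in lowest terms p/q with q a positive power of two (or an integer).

4607/2048

step 1: add Blue to get B; options L={ 0 } R={ (no moves) } ⇒ 1
step 2: add Blue to get BB; options L={ 0,1 } R={ (no moves) } ⇒ 2
step 3: add Blue to get BBB; options L={ 0,1,2 } R={ (no moves) } ⇒ 3
step 4: add Red to get BBBR; options L={ 0,1,2 } R={ 3 } ⇒ 5/2
step 5: add Red to get BBBRR; options L={ 0,1,2 } R={ 5/2,3 } ⇒ 9/4
step 6: add Red to get BBBRRR; options L={ 0,1,2 } R={ 9/4,5/2,3 } ⇒ 17/8
step 7: add Blue to get BBBRRRB; options L={ 0,1,2,17/8 } R={ 9/4,5/2,3 } ⇒ 35/16
step 8: add Blue to get BBBRRRBB; options L={ 0,1,2,17/8,35/16 } R={ 9/4,5/2,3 } ⇒ 71/32
step 9: add Blue to get BBBRRRBBB; options L={ 0,1,2,17/8,35/16,71/32 } R={ 9/4,5/2,3 } ⇒ 143/64
step 10: add Blue to get BBBRRRBBBB; options L={ 0,1,2,17/8,35/16,71/32,143/64 } R={ 9/4,5/2,3 } ⇒ 287/128
step 11: add Blue to get BBBRRRBBBBB; options L={ 0,1,2,17/8,35/16,71/32,143/64,287/128 } R={ 9/4,5/2,3 } ⇒ 575/256
step 12: add Blue to get BBBRRRBBBBBB; options L={ 0,1,2,17/8,35/16,71/32,143/64,287/128,575/256 } R={ 9/4,5/2,3 } ⇒ 1151/512
step 13: add Blue to get BBBRRRBBBBBBB; options L={ 0,1,2,17/8,35/16,71/32,143/64,287/128,575/256,1151/512 } R={ 9/4,5/2,3 } ⇒ 2303/1024
step 14: add Blue to get BBBRRRBBBBBBBB; options L={ 0,1,2,17/8,35/16,71/32,143/64,287/128,575/256,1151/512,2303/1024 } R={ 9/4,5/2,3 } ⇒ 4607/2048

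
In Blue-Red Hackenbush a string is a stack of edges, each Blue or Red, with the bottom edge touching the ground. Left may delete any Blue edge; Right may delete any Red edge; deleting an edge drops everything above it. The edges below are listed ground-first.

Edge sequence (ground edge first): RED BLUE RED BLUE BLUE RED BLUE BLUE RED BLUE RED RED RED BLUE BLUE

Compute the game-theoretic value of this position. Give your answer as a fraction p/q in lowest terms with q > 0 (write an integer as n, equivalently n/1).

-9401/16384

Build value(s[:k]) for k = 1..15, string s = RED BLUE RED BLUE BLUE RED BLUE BLUE RED BLUE RED RED RED BLUE BLUE.
R: Left { · }, Right { 0 } => simplest -1
RB: Left { -1 }, Right { 0 } => simplest -1/2
RBR: Left { -1 }, Right { -1/2; 0 } => simplest -3/4
RBRB: Left { -1; -3/4 }, Right { -1/2; 0 } => simplest -5/8
RBRBB: Left { -1; -3/4; -5/8 }, Right { -1/2; 0 } => simplest -9/16
RBRBBR: Left { -1; -3/4; -5/8 }, Right { -9/16; -1/2; 0 } => simplest -19/32
RBRBBRB: Left { -1; -3/4; -5/8; -19/32 }, Right { -9/16; -1/2; 0 } => simplest -37/64
RBRBBRBB: Left { -1; -3/4; -5/8; -19/32; -37/64 }, Right { -9/16; -1/2; 0 } => simplest -73/128
RBRBBRBBR: Left { -1; -3/4; -5/8; -19/32; -37/64 }, Right { -73/128; -9/16; -1/2; 0 } => simplest -147/256
RBRBBRBBRB: Left { -1; -3/4; -5/8; -19/32; -37/64; -147/256 }, Right { -73/128; -9/16; -1/2; 0 } => simplest -293/512
RBRBBRBBRBR: Left { -1; -3/4; -5/8; -19/32; -37/64; -147/256 }, Right { -293/512; -73/128; -9/16; -1/2; 0 } => simplest -587/1024
RBRBBRBBRBRR: Left { -1; -3/4; -5/8; -19/32; -37/64; -147/256 }, Right { -587/1024; -293/512; -73/128; -9/16; -1/2; 0 } => simplest -1175/2048
RBRBBRBBRBRRR: Left { -1; -3/4; -5/8; -19/32; -37/64; -147/256 }, Right { -1175/2048; -587/1024; -293/512; -73/128; -9/16; -1/2; 0 } => simplest -2351/4096
RBRBBRBBRBRRRB: Left { -1; -3/4; -5/8; -19/32; -37/64; -147/256; -2351/4096 }, Right { -1175/2048; -587/1024; -293/512; -73/128; -9/16; -1/2; 0 } => simplest -4701/8192
RBRBBRBBRBRRRBB: Left { -1; -3/4; -5/8; -19/32; -37/64; -147/256; -2351/4096; -4701/8192 }, Right { -1175/2048; -587/1024; -293/512; -73/128; -9/16; -1/2; 0 } => simplest -9401/16384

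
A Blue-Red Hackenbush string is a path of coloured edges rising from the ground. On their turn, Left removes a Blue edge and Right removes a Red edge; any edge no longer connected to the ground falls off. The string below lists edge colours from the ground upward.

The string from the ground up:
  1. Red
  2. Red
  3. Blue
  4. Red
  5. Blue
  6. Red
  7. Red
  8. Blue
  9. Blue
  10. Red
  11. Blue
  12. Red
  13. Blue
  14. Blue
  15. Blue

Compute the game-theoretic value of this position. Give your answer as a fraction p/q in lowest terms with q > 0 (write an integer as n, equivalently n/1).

-13905/8192

Build G(s[:k]) for k = 1..15, string s = Red Red Blue Red Blue Red Red Blue Blue Red Blue Red Blue Blue Blue.
G(R) = { none | 0 } — -1
G(RR) = { none | -1 0 } — -2
G(RRB) = { -2 | -1 0 } — -3/2
G(RRBR) = { -2 | -3/2 -1 0 } — -7/4
G(RRBRB) = { -2 -7/4 | -3/2 -1 0 } — -13/8
G(RRBRBR) = { -2 -7/4 | -13/8 -3/2 -1 0 } — -27/16
G(RRBRBRR) = { -2 -7/4 | -27/16 -13/8 -3/2 -1 0 } — -55/32
G(RRBRBRRB) = { -2 -7/4 -55/32 | -27/16 -13/8 -3/2 -1 0 } — -109/64
G(RRBRBRRBB) = { -2 -7/4 -55/32 -109/64 | -27/16 -13/8 -3/2 -1 0 } — -217/128
G(RRBRBRRBBR) = { -2 -7/4 -55/32 -109/64 | -217/128 -27/16 -13/8 -3/2 -1 0 } — -435/256
G(RRBRBRRBBRB) = { -2 -7/4 -55/32 -109/64 -435/256 | -217/128 -27/16 -13/8 -3/2 -1 0 } — -869/512
G(RRBRBRRBBRBR) = { -2 -7/4 -55/32 -109/64 -435/256 | -869/512 -217/128 -27/16 -13/8 -3/2 -1 0 } — -1739/1024
G(RRBRBRRBBRBRB) = { -2 -7/4 -55/32 -109/64 -435/256 -1739/1024 | -869/512 -217/128 -27/16 -13/8 -3/2 -1 0 } — -3477/2048
G(RRBRBRRBBRBRBB) = { -2 -7/4 -55/32 -109/64 -435/256 -1739/1024 -3477/2048 | -869/512 -217/128 -27/16 -13/8 -3/2 -1 0 } — -6953/4096
G(RRBRBRRBBRBRBBB) = { -2 -7/4 -55/32 -109/64 -435/256 -1739/1024 -3477/2048 -6953/4096 | -869/512 -217/128 -27/16 -13/8 -3/2 -1 0 } — -13905/8192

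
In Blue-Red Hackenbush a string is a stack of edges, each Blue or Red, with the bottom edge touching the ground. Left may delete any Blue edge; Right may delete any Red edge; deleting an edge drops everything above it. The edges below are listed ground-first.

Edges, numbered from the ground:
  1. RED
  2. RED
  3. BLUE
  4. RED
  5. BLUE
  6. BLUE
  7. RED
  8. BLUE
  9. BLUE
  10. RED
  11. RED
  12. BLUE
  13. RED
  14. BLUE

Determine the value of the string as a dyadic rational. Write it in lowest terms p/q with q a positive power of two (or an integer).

edge 1 of 14 (RED): { · | 0 } gives -1
edge 2 of 14 (RED): { · | -1; 0 } gives -2
edge 3 of 14 (BLUE): { -2 | -1; 0 } gives -3/2
edge 4 of 14 (RED): { -2 | -3/2; -1; 0 } gives -7/4
edge 5 of 14 (BLUE): { -2; -7/4 | -3/2; -1; 0 } gives -13/8
edge 6 of 14 (BLUE): { -2; -7/4; -13/8 | -3/2; -1; 0 } gives -25/16
edge 7 of 14 (RED): { -2; -7/4; -13/8 | -25/16; -3/2; -1; 0 } gives -51/32
edge 8 of 14 (BLUE): { -2; -7/4; -13/8; -51/32 | -25/16; -3/2; -1; 0 } gives -101/64
edge 9 of 14 (BLUE): { -2; -7/4; -13/8; -51/32; -101/64 | -25/16; -3/2; -1; 0 } gives -201/128
edge 10 of 14 (RED): { -2; -7/4; -13/8; -51/32; -101/64 | -201/128; -25/16; -3/2; -1; 0 } gives -403/256
edge 11 of 14 (RED): { -2; -7/4; -13/8; -51/32; -101/64 | -403/256; -201/128; -25/16; -3/2; -1; 0 } gives -807/512
edge 12 of 14 (BLUE): { -2; -7/4; -13/8; -51/32; -101/64; -807/512 | -403/256; -201/128; -25/16; -3/2; -1; 0 } gives -1613/1024
edge 13 of 14 (RED): { -2; -7/4; -13/8; -51/32; -101/64; -807/512 | -1613/1024; -403/256; -201/128; -25/16; -3/2; -1; 0 } gives -3227/2048
edge 14 of 14 (BLUE): { -2; -7/4; -13/8; -51/32; -101/64; -807/512; -3227/2048 | -1613/1024; -403/256; -201/128; -25/16; -3/2; -1; 0 } gives -6453/4096

-6453/4096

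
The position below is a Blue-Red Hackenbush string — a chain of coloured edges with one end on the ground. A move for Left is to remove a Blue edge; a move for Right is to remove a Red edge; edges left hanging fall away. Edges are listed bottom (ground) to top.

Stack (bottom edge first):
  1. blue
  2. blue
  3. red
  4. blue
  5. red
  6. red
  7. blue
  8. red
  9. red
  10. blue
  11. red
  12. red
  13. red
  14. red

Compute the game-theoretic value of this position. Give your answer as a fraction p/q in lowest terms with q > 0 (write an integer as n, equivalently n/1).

6433/4096

edge 1 of 14 (blue): { 0 | none } so 1
edge 2 of 14 (blue): { 0 1 | none } so 2
edge 3 of 14 (red): { 0 1 | 2 } so 3/2
edge 4 of 14 (blue): { 0 1 3/2 | 2 } so 7/4
edge 5 of 14 (red): { 0 1 3/2 | 7/4 2 } so 13/8
edge 6 of 14 (red): { 0 1 3/2 | 13/8 7/4 2 } so 25/16
edge 7 of 14 (blue): { 0 1 3/2 25/16 | 13/8 7/4 2 } so 51/32
edge 8 of 14 (red): { 0 1 3/2 25/16 | 51/32 13/8 7/4 2 } so 101/64
edge 9 of 14 (red): { 0 1 3/2 25/16 | 101/64 51/32 13/8 7/4 2 } so 201/128
edge 10 of 14 (blue): { 0 1 3/2 25/16 201/128 | 101/64 51/32 13/8 7/4 2 } so 403/256
edge 11 of 14 (red): { 0 1 3/2 25/16 201/128 | 403/256 101/64 51/32 13/8 7/4 2 } so 805/512
edge 12 of 14 (red): { 0 1 3/2 25/16 201/128 | 805/512 403/256 101/64 51/32 13/8 7/4 2 } so 1609/1024
edge 13 of 14 (red): { 0 1 3/2 25/16 201/128 | 1609/1024 805/512 403/256 101/64 51/32 13/8 7/4 2 } so 3217/2048
edge 14 of 14 (red): { 0 1 3/2 25/16 201/128 | 3217/2048 1609/1024 805/512 403/256 101/64 51/32 13/8 7/4 2 } so 6433/4096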